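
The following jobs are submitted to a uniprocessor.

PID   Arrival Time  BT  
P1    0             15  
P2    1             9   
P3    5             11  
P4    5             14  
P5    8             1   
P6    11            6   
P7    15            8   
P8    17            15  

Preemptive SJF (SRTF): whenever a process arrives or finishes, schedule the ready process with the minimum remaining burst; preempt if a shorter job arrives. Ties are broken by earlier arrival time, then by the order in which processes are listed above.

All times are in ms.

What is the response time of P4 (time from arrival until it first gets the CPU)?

Gantt: | P1 0-1 | P2 1-8 | P5 8-9 | P2 9-11 | P6 11-17 | P7 17-25 | P3 25-36 | P1 36-50 | P4 50-64 | P8 64-79 |
Completion: P1=50  P2=11  P3=36  P4=64  P5=9  P6=17  P7=25  P8=79
Turnaround (C−A): P1=50  P2=10  P3=31  P4=59  P5=1  P6=6  P7=10  P8=62
Response(P4) = first start − arrival = 50 − 5 = 45

45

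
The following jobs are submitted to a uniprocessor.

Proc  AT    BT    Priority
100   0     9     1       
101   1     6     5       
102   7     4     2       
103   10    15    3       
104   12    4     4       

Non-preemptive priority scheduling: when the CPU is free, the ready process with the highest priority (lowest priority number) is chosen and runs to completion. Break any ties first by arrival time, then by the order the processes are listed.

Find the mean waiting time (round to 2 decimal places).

Gantt: | 100 0-9 | 102 9-13 | 103 13-28 | 104 28-32 | 101 32-38 |
Completion: 100=9  101=38  102=13  103=28  104=32
Waiting times: 100=0, 101=31, 102=2, 103=3, 104=16
Average waiting = (0+31+2+3+16) / 5 = 52/5 = 10.40

10.40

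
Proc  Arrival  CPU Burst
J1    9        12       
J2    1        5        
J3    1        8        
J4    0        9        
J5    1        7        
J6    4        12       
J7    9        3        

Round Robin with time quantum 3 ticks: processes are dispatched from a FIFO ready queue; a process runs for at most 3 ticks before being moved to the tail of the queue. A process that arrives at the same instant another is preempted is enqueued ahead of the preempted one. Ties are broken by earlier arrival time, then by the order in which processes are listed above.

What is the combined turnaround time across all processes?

Timeline: | J4 0-3 | J2 3-6 | J3 6-9 | J5 9-12 | J4 12-15 | J6 15-18 | J2 18-20 | J1 20-23 | J7 23-26 | J3 26-29 | J5 29-32 | J4 32-35 | J6 35-38 | J1 38-41 | J3 41-43 | J5 43-44 | J6 44-47 | J1 47-50 | J6 50-53 | J1 53-56 |
Completion: J1=56  J2=20  J3=43  J4=35  J5=44  J6=53  J7=26
Turnaround (C−A): J1=47  J2=19  J3=42  J4=35  J5=43  J6=49  J7=17
Turnaround = completion − arrival: J1=47, J2=19, J3=42, J4=35, J5=43, J6=49, J7=17
Total turnaround = 47 + 19 + 42 + 35 + 43 + 49 + 17 = 252

252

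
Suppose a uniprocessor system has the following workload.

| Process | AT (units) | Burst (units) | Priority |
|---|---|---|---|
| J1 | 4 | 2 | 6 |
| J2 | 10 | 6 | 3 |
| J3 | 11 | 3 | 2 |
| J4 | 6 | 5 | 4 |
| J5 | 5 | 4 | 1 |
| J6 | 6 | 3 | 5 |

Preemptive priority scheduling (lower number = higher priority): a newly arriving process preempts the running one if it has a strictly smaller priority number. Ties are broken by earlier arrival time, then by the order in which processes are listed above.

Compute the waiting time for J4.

12

Timeline: | idle 0-4 | J1 4-5 | J5 5-9 | J4 9-10 | J2 10-11 | J3 11-14 | J2 14-19 | J4 19-23 | J6 23-26 | J1 26-27 |
Completion: J1=27  J2=19  J3=14  J4=23  J5=9  J6=26
Waiting(J4) = turnaround − burst = 17 − 5 = 12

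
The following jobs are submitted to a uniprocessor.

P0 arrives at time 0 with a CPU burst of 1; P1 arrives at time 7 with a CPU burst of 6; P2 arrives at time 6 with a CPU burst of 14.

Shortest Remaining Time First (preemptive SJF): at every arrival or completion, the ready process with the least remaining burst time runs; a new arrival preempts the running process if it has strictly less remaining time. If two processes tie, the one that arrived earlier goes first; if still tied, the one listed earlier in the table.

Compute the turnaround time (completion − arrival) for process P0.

Gantt: | P0 0-1 | idle 1-6 | P2 6-7 | P1 7-13 | P2 13-26 |
Completion: P0=1  P1=13  P2=26
Turnaround(P0) = completion − arrival = 1 − 0 = 1

1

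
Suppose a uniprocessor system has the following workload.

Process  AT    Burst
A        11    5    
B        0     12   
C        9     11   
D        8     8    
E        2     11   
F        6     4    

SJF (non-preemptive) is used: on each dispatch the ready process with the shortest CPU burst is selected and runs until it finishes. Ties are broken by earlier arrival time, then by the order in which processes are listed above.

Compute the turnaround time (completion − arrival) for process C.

Schedule: | B 0-12 | F 12-16 | A 16-21 | D 21-29 | E 29-40 | C 40-51 |
Completion: A=21  B=12  C=51  D=29  E=40  F=16
Turnaround(C) = completion − arrival = 51 − 9 = 42

42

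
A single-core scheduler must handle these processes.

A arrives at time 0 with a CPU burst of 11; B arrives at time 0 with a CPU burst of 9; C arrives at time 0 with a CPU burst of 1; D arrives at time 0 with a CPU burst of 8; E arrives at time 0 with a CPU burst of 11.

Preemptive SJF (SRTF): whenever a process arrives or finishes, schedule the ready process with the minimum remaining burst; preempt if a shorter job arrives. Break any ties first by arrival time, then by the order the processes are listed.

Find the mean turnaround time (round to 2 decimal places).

Timeline: | C 0-1 | D 1-9 | B 9-18 | A 18-29 | E 29-40 |
Completion: A=29  B=18  C=1  D=9  E=40
Turnaround (C−A): A=29  B=18  C=1  D=9  E=40
Turnaround times: A=29, B=18, C=1, D=9, E=40
Average turnaround = (29+18+1+9+40) / 5 = 97/5 = 19.40

19.40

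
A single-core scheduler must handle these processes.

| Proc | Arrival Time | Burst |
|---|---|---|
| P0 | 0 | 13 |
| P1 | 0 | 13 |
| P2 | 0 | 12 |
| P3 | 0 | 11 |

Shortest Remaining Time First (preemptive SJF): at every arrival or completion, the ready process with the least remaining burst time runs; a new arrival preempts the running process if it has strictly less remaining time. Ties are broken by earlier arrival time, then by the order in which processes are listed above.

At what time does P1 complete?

49

Schedule: | P3 0-11 | P2 11-23 | P0 23-36 | P1 36-49 |
Completion: P0=36  P1=49  P2=23  P3=11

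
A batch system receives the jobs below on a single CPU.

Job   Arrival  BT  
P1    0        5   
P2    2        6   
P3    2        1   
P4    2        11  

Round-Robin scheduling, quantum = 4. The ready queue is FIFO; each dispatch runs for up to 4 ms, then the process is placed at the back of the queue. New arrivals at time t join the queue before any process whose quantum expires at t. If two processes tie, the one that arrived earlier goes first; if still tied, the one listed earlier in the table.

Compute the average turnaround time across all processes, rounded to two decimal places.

Timeline: | P1 0-4 | P2 4-8 | P3 8-9 | P4 9-13 | P1 13-14 | P2 14-16 | P4 16-23 |
Completion: P1=14  P2=16  P3=9  P4=23
Turnaround (C−A): P1=14  P2=14  P3=7  P4=21
Turnaround times: P1=14, P2=14, P3=7, P4=21
Average turnaround = (14+14+7+21) / 4 = 56/4 = 14.00

14.00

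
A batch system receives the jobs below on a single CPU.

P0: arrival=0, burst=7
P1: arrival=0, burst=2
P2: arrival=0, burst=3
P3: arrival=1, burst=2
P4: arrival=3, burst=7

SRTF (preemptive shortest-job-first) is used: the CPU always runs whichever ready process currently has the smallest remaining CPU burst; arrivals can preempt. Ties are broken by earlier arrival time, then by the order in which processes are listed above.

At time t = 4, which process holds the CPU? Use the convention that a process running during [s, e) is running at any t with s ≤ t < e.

P2

Schedule: | P1 0-2 | P3 2-4 | P2 4-7 | P0 7-14 | P4 14-21 |
Completion: P0=14  P1=2  P2=7  P3=4  P4=21
Turnaround (C−A): P0=14  P1=2  P2=7  P3=3  P4=18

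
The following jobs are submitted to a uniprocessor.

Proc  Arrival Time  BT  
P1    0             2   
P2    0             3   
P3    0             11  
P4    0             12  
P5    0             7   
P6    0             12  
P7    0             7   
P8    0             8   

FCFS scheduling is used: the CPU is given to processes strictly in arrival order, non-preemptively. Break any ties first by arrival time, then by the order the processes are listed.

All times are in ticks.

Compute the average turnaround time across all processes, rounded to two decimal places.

31.13

Timeline: | P1 0-2 | P2 2-5 | P3 5-16 | P4 16-28 | P5 28-35 | P6 35-47 | P7 47-54 | P8 54-62 |
Completion: P1=2  P2=5  P3=16  P4=28  P5=35  P6=47  P7=54  P8=62
Turnaround times: P1=2, P2=5, P3=16, P4=28, P5=35, P6=47, P7=54, P8=62
Average turnaround = (2+5+16+28+35+47+54+62) / 8 = 249/8 = 31.13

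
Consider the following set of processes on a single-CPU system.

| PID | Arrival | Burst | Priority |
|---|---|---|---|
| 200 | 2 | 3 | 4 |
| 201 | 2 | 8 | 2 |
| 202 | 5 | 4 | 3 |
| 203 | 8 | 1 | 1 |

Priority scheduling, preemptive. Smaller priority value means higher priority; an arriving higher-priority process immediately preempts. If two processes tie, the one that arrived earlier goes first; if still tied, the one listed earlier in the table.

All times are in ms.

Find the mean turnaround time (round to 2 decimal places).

9.00

Schedule: | idle 0-2 | 201 2-8 | 203 8-9 | 201 9-11 | 202 11-15 | 200 15-18 |
Completion: 200=18  201=11  202=15  203=9
Turnaround times: 200=16, 201=9, 202=10, 203=1
Average turnaround = (16+9+10+1) / 4 = 36/4 = 9.00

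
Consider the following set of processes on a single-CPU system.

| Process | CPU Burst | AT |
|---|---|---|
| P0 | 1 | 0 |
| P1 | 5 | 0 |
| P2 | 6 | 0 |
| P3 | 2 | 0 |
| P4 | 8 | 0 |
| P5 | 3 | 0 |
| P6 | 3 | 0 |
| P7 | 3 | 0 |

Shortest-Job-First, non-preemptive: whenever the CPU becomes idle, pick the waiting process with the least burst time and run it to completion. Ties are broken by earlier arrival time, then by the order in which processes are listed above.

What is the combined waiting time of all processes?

71

Schedule: | P0 0-1 | P3 1-3 | P5 3-6 | P6 6-9 | P7 9-12 | P1 12-17 | P2 17-23 | P4 23-31 |
Completion: P0=1  P1=17  P2=23  P3=3  P4=31  P5=6  P6=9  P7=12
Waiting = turnaround − burst: P0=0, P1=12, P2=17, P3=1, P4=23, P5=3, P6=6, P7=9
Total waiting = 0 + 12 + 17 + 1 + 23 + 3 + 6 + 9 = 71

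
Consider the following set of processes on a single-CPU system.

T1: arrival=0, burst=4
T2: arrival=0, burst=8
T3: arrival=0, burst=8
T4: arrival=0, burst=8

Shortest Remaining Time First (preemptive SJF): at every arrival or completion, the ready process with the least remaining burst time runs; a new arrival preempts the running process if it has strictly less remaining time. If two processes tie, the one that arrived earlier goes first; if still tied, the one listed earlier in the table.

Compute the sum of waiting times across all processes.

36

Timeline: | T1 0-4 | T2 4-12 | T3 12-20 | T4 20-28 |
Completion: T1=4  T2=12  T3=20  T4=28
Waiting = turnaround − burst: T1=0, T2=4, T3=12, T4=20
Total waiting = 0 + 4 + 12 + 20 = 36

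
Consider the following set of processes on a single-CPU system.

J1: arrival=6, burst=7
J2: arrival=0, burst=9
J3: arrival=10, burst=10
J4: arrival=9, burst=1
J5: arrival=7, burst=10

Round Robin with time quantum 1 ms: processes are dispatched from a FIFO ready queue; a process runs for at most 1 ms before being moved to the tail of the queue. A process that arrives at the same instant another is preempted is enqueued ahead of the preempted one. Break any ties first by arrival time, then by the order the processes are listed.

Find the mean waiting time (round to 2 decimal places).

Schedule: | J2 0-6 | J1 6-7 | J2 7-8 | J5 8-9 | J1 9-10 | J2 10-11 | J4 11-12 | J5 12-13 | J3 13-14 | J1 14-15 | J2 15-16 | J5 16-17 | J3 17-18 | J1 18-19 | J5 19-20 | J3 20-21 | J1 21-22 | J5 22-23 | J3 23-24 | J1 24-25 | J5 25-26 | J3 26-27 | J1 27-28 | J5 28-29 | J3 29-30 | J5 30-31 | J3 31-32 | J5 32-33 | J3 33-34 | J5 34-35 | J3 35-37 |
Completion: J1=28  J2=16  J3=37  J4=12  J5=35
Turnaround (C−A): J1=22  J2=16  J3=27  J4=3  J5=28
Waiting times: J1=15, J2=7, J3=17, J4=2, J5=18
Average waiting = (15+7+17+2+18) / 5 = 59/5 = 11.80

11.80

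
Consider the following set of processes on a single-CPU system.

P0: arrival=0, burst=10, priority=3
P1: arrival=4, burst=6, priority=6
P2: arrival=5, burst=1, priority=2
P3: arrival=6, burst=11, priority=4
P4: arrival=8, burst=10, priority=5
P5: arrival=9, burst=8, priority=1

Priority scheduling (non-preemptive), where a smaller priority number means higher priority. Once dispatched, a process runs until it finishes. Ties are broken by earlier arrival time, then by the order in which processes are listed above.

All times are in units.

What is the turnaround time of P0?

Timeline: | P0 0-10 | P5 10-18 | P2 18-19 | P3 19-30 | P4 30-40 | P1 40-46 |
Completion: P0=10  P1=46  P2=19  P3=30  P4=40  P5=18
Turnaround(P0) = completion − arrival = 10 − 0 = 10

10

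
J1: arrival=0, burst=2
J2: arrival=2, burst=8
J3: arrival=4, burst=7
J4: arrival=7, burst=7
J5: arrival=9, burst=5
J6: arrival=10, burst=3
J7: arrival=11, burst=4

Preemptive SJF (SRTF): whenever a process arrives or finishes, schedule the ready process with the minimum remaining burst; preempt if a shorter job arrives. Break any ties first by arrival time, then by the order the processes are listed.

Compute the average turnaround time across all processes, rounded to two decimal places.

12.29

Timeline: | J1 0-2 | J2 2-10 | J6 10-13 | J7 13-17 | J5 17-22 | J3 22-29 | J4 29-36 |
Completion: J1=2  J2=10  J3=29  J4=36  J5=22  J6=13  J7=17
Turnaround (C−A): J1=2  J2=8  J3=25  J4=29  J5=13  J6=3  J7=6
Turnaround times: J1=2, J2=8, J3=25, J4=29, J5=13, J6=3, J7=6
Average turnaround = (2+8+25+29+13+3+6) / 7 = 86/7 = 12.29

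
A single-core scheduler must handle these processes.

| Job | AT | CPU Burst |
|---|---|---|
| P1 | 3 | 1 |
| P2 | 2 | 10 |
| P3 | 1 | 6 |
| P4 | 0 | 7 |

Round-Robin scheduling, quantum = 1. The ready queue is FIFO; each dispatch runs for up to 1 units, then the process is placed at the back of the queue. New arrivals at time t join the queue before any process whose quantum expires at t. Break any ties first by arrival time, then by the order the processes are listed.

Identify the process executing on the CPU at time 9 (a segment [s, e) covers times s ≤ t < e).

P4

Gantt: | P4 0-1 | P3 1-2 | P4 2-3 | P2 3-4 | P3 4-5 | P1 5-6 | P4 6-7 | P2 7-8 | P3 8-9 | P4 9-10 | P2 10-11 | P3 11-12 | P4 12-13 | P2 13-14 | P3 14-15 | P4 15-16 | P2 16-17 | P3 17-18 | P4 18-19 | P2 19-24 |
Completion: P1=6  P2=24  P3=18  P4=19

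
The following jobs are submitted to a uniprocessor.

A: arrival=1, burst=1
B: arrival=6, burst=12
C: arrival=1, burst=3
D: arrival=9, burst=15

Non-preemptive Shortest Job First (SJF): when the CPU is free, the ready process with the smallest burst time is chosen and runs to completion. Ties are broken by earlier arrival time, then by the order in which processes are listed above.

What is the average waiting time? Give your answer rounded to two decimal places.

2.50

Timeline: | idle 0-1 | A 1-2 | C 2-5 | idle 5-6 | B 6-18 | D 18-33 |
Completion: A=2  B=18  C=5  D=33
Turnaround (C−A): A=1  B=12  C=4  D=24
Waiting times: A=0, B=0, C=1, D=9
Average waiting = (0+0+1+9) / 4 = 10/4 = 2.50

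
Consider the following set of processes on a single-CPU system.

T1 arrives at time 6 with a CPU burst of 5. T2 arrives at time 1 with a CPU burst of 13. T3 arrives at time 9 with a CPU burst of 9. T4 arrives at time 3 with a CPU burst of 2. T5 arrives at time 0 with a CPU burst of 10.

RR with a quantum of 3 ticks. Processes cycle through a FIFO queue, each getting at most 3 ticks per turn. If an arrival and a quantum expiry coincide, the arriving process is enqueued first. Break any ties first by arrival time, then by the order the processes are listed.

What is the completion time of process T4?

Schedule: | T5 0-3 | T2 3-6 | T4 6-8 | T5 8-11 | T1 11-14 | T2 14-17 | T3 17-20 | T5 20-23 | T1 23-25 | T2 25-28 | T3 28-31 | T5 31-32 | T2 32-35 | T3 35-38 | T2 38-39 |
Completion: T1=25  T2=39  T3=38  T4=8  T5=32

8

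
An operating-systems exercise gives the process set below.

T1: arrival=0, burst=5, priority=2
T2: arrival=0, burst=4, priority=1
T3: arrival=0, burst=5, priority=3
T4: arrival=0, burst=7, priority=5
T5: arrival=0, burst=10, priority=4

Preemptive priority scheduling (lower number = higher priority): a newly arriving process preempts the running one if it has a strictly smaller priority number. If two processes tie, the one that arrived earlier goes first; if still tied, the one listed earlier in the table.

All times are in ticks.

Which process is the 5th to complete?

Timeline: | T2 0-4 | T1 4-9 | T3 9-14 | T5 14-24 | T4 24-31 |
Completion: T1=9  T2=4  T3=14  T4=31  T5=24
Finish order: T2 → T1 → T3 → T5 → T4

T4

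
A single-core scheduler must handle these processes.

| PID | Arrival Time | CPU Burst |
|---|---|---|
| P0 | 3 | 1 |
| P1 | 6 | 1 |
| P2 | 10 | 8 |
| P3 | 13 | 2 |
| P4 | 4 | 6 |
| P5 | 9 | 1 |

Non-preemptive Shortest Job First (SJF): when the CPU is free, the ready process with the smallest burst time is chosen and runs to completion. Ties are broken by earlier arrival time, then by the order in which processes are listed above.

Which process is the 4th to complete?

P5

Schedule: | idle 0-3 | P0 3-4 | P4 4-10 | P1 10-11 | P5 11-12 | P2 12-20 | P3 20-22 |
Completion: P0=4  P1=11  P2=20  P3=22  P4=10  P5=12
Finish order: P0 → P4 → P1 → P5 → P2 → P3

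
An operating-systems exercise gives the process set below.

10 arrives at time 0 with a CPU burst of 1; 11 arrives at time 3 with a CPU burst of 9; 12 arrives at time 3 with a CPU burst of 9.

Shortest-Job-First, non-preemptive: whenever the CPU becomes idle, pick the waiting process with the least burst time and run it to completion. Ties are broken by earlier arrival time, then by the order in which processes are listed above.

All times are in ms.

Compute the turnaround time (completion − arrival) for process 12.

Timeline: | 10 0-1 | idle 1-3 | 11 3-12 | 12 12-21 |
Completion: 10=1  11=12  12=21
Turnaround (C−A): 10=1  11=9  12=18
Turnaround(12) = completion − arrival = 21 − 3 = 18

18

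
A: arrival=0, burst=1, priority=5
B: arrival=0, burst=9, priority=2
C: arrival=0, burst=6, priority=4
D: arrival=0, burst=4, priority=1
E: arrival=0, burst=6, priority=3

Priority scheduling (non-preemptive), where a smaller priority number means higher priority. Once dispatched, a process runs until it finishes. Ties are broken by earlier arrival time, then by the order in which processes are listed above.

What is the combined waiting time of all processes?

Timeline: | D 0-4 | B 4-13 | E 13-19 | C 19-25 | A 25-26 |
Completion: A=26  B=13  C=25  D=4  E=19
Waiting = turnaround − burst: A=25, B=4, C=19, D=0, E=13
Total waiting = 25 + 4 + 19 + 0 + 13 = 61

61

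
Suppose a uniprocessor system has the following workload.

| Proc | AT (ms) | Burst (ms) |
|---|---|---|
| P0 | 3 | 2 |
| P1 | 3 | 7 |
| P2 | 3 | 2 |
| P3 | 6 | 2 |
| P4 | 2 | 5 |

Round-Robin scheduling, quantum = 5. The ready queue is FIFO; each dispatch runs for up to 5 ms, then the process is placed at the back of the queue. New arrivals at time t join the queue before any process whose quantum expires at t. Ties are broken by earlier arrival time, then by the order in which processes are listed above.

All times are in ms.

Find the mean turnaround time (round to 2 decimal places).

Schedule: | idle 0-2 | P4 2-7 | P0 7-9 | P1 9-14 | P2 14-16 | P3 16-18 | P1 18-20 |
Completion: P0=9  P1=20  P2=16  P3=18  P4=7
Turnaround times: P0=6, P1=17, P2=13, P3=12, P4=5
Average turnaround = (6+17+13+12+5) / 5 = 53/5 = 10.60

10.60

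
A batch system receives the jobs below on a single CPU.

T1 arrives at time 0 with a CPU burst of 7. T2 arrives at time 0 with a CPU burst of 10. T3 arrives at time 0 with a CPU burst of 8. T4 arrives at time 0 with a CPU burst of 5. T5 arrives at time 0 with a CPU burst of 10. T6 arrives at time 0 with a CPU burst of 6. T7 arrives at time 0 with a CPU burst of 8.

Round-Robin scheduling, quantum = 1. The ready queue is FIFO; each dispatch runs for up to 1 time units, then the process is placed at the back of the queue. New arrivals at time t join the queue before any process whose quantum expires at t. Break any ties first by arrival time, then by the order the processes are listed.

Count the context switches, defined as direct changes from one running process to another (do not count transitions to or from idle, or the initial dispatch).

Gantt: | T1 0-1 | T2 1-2 | T3 2-3 | T4 3-4 | T5 4-5 | T6 5-6 | T7 6-7 | T1 7-8 | T2 8-9 | T3 9-10 | T4 10-11 | T5 11-12 | T6 12-13 | T7 13-14 | T1 14-15 | T2 15-16 | T3 16-17 | T4 17-18 | T5 18-19 | T6 19-20 | T7 20-21 | T1 21-22 | T2 22-23 | T3 23-24 | T4 24-25 | T5 25-26 | T6 26-27 | T7 27-28 | T1 28-29 | T2 29-30 | T3 30-31 | T4 31-32 | T5 32-33 | T6 33-34 | T7 34-35 | T1 35-36 | T2 36-37 | T3 37-38 | T5 38-39 | T6 39-40 | T7 40-41 | T1 41-42 | T2 42-43 | T3 43-44 | T5 44-45 | T7 45-46 | T2 46-47 | T3 47-48 | T5 48-49 | T7 49-50 | T2 50-51 | T5 51-52 | T2 52-53 | T5 53-54 |
Completion: T1=42  T2=53  T3=48  T4=32  T5=54  T6=40  T7=50

53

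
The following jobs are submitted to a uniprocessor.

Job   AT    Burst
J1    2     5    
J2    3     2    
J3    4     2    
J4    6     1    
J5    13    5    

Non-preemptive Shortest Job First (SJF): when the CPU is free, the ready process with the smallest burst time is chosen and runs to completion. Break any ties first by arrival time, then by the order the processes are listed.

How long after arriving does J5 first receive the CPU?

Schedule: | idle 0-2 | J1 2-7 | J4 7-8 | J2 8-10 | J3 10-12 | idle 12-13 | J5 13-18 |
Completion: J1=7  J2=10  J3=12  J4=8  J5=18
Response(J5) = first start − arrival = 13 − 13 = 0

0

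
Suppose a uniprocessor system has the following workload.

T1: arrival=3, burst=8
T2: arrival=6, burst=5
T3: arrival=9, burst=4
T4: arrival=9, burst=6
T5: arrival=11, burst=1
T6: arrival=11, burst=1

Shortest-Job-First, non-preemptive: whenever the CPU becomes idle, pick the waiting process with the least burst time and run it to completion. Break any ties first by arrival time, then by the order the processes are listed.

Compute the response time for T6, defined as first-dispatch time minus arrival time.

Schedule: | idle 0-3 | T1 3-11 | T5 11-12 | T6 12-13 | T3 13-17 | T2 17-22 | T4 22-28 |
Completion: T1=11  T2=22  T3=17  T4=28  T5=12  T6=13
Response(T6) = first start − arrival = 12 − 11 = 1

1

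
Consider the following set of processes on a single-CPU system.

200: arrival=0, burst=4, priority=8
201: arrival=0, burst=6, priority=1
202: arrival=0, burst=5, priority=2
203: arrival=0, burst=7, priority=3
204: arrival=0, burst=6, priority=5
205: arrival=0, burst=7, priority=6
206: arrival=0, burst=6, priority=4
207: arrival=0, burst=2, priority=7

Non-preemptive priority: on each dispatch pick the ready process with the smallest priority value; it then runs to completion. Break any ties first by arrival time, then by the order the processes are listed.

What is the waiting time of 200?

Gantt: | 201 0-6 | 202 6-11 | 203 11-18 | 206 18-24 | 204 24-30 | 205 30-37 | 207 37-39 | 200 39-43 |
Completion: 200=43  201=6  202=11  203=18  204=30  205=37  206=24  207=39
Waiting(200) = turnaround − burst = 43 − 4 = 39

39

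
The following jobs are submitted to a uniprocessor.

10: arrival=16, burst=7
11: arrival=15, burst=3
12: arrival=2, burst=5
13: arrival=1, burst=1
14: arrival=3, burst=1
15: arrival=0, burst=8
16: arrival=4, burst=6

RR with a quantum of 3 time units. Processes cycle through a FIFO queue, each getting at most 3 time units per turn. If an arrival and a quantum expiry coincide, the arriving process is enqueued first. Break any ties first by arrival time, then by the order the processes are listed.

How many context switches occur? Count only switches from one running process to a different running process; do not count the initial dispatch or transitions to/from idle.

10

Schedule: | 15 0-3 | 13 3-4 | 12 4-7 | 14 7-8 | 15 8-11 | 16 11-14 | 12 14-16 | 15 16-18 | 16 18-21 | 11 21-24 | 10 24-31 |
Completion: 10=31  11=24  12=16  13=4  14=8  15=18  16=21
Turnaround (C−A): 10=15  11=9  12=14  13=3  14=5  15=18  16=17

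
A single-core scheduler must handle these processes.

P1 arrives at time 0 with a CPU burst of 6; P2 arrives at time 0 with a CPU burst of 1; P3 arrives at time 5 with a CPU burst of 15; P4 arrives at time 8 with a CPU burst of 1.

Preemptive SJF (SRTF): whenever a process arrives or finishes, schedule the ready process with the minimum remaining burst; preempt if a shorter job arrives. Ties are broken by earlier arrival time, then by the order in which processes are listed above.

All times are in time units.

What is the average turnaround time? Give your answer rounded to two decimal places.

Schedule: | P2 0-1 | P1 1-7 | P3 7-8 | P4 8-9 | P3 9-23 |
Completion: P1=7  P2=1  P3=23  P4=9
Turnaround times: P1=7, P2=1, P3=18, P4=1
Average turnaround = (7+1+18+1) / 4 = 27/4 = 6.75

6.75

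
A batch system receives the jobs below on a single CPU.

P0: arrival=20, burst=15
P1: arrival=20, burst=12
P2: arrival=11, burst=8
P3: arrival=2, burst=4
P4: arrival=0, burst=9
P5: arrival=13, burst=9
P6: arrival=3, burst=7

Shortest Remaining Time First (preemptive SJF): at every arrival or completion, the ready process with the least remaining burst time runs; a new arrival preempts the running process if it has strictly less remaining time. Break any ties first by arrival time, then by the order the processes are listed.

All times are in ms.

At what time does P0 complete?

Gantt: | P4 0-2 | P3 2-6 | P4 6-13 | P6 13-20 | P2 20-28 | P5 28-37 | P1 37-49 | P0 49-64 |
Completion: P0=64  P1=49  P2=28  P3=6  P4=13  P5=37  P6=20
Turnaround (C−A): P0=44  P1=29  P2=17  P3=4  P4=13  P5=24  P6=17

64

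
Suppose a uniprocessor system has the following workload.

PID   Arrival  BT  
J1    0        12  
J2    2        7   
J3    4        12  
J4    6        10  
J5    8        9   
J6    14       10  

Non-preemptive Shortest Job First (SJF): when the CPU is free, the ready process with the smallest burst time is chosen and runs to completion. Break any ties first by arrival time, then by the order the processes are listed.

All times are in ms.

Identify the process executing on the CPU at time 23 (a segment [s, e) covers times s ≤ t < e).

Timeline: | J1 0-12 | J2 12-19 | J5 19-28 | J4 28-38 | J6 38-48 | J3 48-60 |
Completion: J1=12  J2=19  J3=60  J4=38  J5=28  J6=48
Turnaround (C−A): J1=12  J2=17  J3=56  J4=32  J5=20  J6=34

J5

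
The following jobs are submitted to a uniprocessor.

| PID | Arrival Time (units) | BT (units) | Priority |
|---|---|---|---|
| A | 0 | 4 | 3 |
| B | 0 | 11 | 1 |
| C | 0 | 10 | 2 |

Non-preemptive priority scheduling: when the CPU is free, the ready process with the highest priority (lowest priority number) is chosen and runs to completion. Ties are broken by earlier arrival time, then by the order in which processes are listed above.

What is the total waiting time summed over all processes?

32

Timeline: | B 0-11 | C 11-21 | A 21-25 |
Completion: A=25  B=11  C=21
Turnaround (C−A): A=25  B=11  C=21
Waiting = turnaround − burst: A=21, B=0, C=11
Total waiting = 21 + 0 + 11 = 32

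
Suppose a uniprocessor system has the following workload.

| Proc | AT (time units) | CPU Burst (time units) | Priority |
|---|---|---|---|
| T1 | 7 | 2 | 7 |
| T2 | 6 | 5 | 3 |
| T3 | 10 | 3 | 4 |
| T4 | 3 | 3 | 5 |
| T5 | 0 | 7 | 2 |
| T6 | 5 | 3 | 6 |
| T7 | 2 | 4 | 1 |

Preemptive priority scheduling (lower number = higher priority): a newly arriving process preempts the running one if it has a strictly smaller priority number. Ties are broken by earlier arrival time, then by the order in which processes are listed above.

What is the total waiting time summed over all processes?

66

Schedule: | T5 0-2 | T7 2-6 | T5 6-11 | T2 11-16 | T3 16-19 | T4 19-22 | T6 22-25 | T1 25-27 |
Completion: T1=27  T2=16  T3=19  T4=22  T5=11  T6=25  T7=6
Waiting = turnaround − burst: T1=18, T2=5, T3=6, T4=16, T5=4, T6=17, T7=0
Total waiting = 18 + 5 + 6 + 16 + 4 + 17 + 0 = 66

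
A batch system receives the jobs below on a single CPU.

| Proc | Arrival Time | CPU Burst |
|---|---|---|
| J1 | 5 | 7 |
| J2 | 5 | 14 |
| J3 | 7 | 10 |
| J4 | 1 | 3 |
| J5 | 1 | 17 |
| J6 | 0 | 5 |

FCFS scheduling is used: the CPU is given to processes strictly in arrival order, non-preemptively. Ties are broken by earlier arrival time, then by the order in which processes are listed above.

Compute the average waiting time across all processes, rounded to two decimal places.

16.17

Schedule: | J6 0-5 | J4 5-8 | J5 8-25 | J1 25-32 | J2 32-46 | J3 46-56 |
Completion: J1=32  J2=46  J3=56  J4=8  J5=25  J6=5
Waiting times: J1=20, J2=27, J3=39, J4=4, J5=7, J6=0
Average waiting = (20+27+39+4+7+0) / 6 = 97/6 = 16.17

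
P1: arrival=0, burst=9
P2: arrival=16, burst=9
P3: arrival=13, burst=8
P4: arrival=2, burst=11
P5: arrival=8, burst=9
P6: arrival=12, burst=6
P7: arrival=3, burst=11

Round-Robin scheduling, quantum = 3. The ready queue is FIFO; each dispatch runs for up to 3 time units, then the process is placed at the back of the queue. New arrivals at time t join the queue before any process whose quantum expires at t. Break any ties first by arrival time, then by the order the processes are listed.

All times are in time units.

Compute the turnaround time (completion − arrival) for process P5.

Gantt: | P1 0-3 | P4 3-6 | P7 6-9 | P1 9-12 | P4 12-15 | P5 15-18 | P7 18-21 | P6 21-24 | P1 24-27 | P3 27-30 | P4 30-33 | P2 33-36 | P5 36-39 | P7 39-42 | P6 42-45 | P3 45-48 | P4 48-50 | P2 50-53 | P5 53-56 | P7 56-58 | P3 58-60 | P2 60-63 |
Completion: P1=27  P2=63  P3=60  P4=50  P5=56  P6=45  P7=58
Turnaround(P5) = completion − arrival = 56 − 8 = 48

48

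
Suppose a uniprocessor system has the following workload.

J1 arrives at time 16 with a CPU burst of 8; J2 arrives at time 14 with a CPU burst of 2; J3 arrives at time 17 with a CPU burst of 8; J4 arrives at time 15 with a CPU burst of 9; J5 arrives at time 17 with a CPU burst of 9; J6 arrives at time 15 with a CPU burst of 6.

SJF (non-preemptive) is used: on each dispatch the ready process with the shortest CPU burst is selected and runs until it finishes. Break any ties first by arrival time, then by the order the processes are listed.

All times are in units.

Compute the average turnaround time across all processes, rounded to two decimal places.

Gantt: | idle 0-14 | J2 14-16 | J6 16-22 | J1 22-30 | J3 30-38 | J4 38-47 | J5 47-56 |
Completion: J1=30  J2=16  J3=38  J4=47  J5=56  J6=22
Turnaround (C−A): J1=14  J2=2  J3=21  J4=32  J5=39  J6=7
Turnaround times: J1=14, J2=2, J3=21, J4=32, J5=39, J6=7
Average turnaround = (14+2+21+32+39+7) / 6 = 115/6 = 19.17

19.17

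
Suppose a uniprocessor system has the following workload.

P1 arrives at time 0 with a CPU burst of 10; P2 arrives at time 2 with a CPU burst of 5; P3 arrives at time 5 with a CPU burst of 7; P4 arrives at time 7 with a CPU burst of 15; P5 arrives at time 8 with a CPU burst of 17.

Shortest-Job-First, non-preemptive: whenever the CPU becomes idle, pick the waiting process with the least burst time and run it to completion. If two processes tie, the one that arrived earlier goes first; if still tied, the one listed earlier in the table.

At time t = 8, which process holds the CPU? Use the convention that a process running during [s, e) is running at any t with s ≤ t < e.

Gantt: | P1 0-10 | P2 10-15 | P3 15-22 | P4 22-37 | P5 37-54 |
Completion: P1=10  P2=15  P3=22  P4=37  P5=54
Turnaround (C−A): P1=10  P2=13  P3=17  P4=30  P5=46

P1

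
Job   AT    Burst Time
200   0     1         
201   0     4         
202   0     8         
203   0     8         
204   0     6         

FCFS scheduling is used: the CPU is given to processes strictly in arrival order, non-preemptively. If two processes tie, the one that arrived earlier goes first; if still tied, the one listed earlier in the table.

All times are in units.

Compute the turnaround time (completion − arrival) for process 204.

Gantt: | 200 0-1 | 201 1-5 | 202 5-13 | 203 13-21 | 204 21-27 |
Completion: 200=1  201=5  202=13  203=21  204=27
Turnaround (C−A): 200=1  201=5  202=13  203=21  204=27
Turnaround(204) = completion − arrival = 27 − 0 = 27

27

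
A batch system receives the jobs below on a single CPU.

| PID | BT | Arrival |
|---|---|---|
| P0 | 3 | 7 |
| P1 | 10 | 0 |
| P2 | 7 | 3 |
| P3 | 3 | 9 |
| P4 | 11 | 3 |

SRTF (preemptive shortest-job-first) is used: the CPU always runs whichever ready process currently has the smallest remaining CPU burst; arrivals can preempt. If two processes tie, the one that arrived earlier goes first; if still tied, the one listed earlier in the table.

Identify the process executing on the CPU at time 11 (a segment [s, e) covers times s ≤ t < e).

P0

Timeline: | P1 0-10 | P0 10-13 | P3 13-16 | P2 16-23 | P4 23-34 |
Completion: P0=13  P1=10  P2=23  P3=16  P4=34
Turnaround (C−A): P0=6  P1=10  P2=20  P3=7  P4=31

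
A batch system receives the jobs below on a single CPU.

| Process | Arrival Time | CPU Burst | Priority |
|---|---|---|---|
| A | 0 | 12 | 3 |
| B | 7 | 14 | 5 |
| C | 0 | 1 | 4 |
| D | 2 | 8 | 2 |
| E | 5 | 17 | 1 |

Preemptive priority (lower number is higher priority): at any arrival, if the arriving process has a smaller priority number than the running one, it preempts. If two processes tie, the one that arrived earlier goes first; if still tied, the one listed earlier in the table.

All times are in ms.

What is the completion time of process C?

38

Timeline: | A 0-2 | D 2-5 | E 5-22 | D 22-27 | A 27-37 | C 37-38 | B 38-52 |
Completion: A=37  B=52  C=38  D=27  E=22
Turnaround (C−A): A=37  B=45  C=38  D=25  E=17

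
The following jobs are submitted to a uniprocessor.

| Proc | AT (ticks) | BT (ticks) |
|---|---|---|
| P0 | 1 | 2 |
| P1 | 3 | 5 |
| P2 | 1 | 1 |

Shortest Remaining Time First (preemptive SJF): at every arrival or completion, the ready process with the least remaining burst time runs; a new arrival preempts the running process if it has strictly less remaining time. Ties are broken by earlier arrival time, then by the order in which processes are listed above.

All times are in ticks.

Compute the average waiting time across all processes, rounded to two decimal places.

Gantt: | idle 0-1 | P2 1-2 | P0 2-4 | P1 4-9 |
Completion: P0=4  P1=9  P2=2
Waiting times: P0=1, P1=1, P2=0
Average waiting = (1+1+0) / 3 = 2/3 = 0.67

0.67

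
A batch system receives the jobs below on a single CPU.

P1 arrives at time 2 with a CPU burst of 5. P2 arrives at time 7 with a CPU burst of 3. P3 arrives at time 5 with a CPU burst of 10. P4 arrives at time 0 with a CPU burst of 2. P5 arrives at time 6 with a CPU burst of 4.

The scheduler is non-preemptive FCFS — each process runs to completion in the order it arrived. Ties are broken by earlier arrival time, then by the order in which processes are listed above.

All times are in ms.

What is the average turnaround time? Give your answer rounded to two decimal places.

10.20

Gantt: | P4 0-2 | P1 2-7 | P3 7-17 | P5 17-21 | P2 21-24 |
Completion: P1=7  P2=24  P3=17  P4=2  P5=21
Turnaround times: P1=5, P2=17, P3=12, P4=2, P5=15
Average turnaround = (5+17+12+2+15) / 5 = 51/5 = 10.20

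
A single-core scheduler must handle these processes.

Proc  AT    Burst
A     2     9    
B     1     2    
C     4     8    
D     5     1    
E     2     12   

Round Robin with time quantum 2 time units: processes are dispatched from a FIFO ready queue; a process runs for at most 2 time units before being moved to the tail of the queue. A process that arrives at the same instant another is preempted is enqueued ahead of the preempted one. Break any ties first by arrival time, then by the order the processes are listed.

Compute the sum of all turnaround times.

Schedule: | idle 0-1 | B 1-3 | A 3-5 | E 5-7 | C 7-9 | D 9-10 | A 10-12 | E 12-14 | C 14-16 | A 16-18 | E 18-20 | C 20-22 | A 22-24 | E 24-26 | C 26-28 | A 28-29 | E 29-33 |
Completion: A=29  B=3  C=28  D=10  E=33
Turnaround (C−A): A=27  B=2  C=24  D=5  E=31
Turnaround = completion − arrival: A=27, B=2, C=24, D=5, E=31
Total turnaround = 27 + 2 + 24 + 5 + 31 = 89

89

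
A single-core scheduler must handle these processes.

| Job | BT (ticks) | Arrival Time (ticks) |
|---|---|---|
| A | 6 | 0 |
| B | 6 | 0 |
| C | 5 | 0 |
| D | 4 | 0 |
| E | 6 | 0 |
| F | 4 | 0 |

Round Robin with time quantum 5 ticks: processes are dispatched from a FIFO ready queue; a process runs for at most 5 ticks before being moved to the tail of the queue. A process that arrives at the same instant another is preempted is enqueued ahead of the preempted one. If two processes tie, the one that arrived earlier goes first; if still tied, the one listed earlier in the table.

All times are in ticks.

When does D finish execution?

Gantt: | A 0-5 | B 5-10 | C 10-15 | D 15-19 | E 19-24 | F 24-28 | A 28-29 | B 29-30 | E 30-31 |
Completion: A=29  B=30  C=15  D=19  E=31  F=28

19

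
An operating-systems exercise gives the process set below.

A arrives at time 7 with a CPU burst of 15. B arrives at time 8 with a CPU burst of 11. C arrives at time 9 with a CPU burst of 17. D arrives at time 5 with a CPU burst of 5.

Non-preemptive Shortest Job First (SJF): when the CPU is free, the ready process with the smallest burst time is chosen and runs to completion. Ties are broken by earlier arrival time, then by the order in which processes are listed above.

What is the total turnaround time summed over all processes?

Schedule: | idle 0-5 | D 5-10 | B 10-21 | A 21-36 | C 36-53 |
Completion: A=36  B=21  C=53  D=10
Turnaround (C−A): A=29  B=13  C=44  D=5
Turnaround = completion − arrival: A=29, B=13, C=44, D=5
Total turnaround = 29 + 13 + 44 + 5 = 91

91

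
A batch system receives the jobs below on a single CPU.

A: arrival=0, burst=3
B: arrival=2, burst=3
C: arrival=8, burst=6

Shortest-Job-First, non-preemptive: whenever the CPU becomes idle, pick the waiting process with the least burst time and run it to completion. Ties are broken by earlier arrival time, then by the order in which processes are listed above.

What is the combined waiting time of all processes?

Timeline: | A 0-3 | B 3-6 | idle 6-8 | C 8-14 |
Completion: A=3  B=6  C=14
Turnaround (C−A): A=3  B=4  C=6
Waiting = turnaround − burst: A=0, B=1, C=0
Total waiting = 0 + 1 + 0 = 1

1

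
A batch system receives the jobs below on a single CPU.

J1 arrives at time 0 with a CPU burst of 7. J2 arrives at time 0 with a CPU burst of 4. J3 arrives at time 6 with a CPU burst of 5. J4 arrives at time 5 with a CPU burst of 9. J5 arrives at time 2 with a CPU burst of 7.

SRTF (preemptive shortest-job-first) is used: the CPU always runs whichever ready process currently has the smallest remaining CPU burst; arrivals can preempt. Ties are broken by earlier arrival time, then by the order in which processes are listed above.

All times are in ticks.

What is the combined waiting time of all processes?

Gantt: | J2 0-4 | J1 4-11 | J3 11-16 | J5 16-23 | J4 23-32 |
Completion: J1=11  J2=4  J3=16  J4=32  J5=23
Turnaround (C−A): J1=11  J2=4  J3=10  J4=27  J5=21
Waiting = turnaround − burst: J1=4, J2=0, J3=5, J4=18, J5=14
Total waiting = 4 + 0 + 5 + 18 + 14 = 41

41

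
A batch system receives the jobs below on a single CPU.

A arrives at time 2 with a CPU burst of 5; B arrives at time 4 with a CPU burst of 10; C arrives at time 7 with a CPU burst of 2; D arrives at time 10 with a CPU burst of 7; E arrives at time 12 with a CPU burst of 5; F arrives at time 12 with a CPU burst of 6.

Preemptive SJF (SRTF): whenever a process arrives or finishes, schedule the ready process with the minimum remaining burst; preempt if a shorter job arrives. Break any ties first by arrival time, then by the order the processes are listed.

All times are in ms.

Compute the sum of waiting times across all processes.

38

Timeline: | idle 0-2 | A 2-7 | C 7-9 | B 9-10 | D 10-17 | E 17-22 | F 22-28 | B 28-37 |
Completion: A=7  B=37  C=9  D=17  E=22  F=28
Turnaround (C−A): A=5  B=33  C=2  D=7  E=10  F=16
Waiting = turnaround − burst: A=0, B=23, C=0, D=0, E=5, F=10
Total waiting = 0 + 23 + 0 + 0 + 5 + 10 = 38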